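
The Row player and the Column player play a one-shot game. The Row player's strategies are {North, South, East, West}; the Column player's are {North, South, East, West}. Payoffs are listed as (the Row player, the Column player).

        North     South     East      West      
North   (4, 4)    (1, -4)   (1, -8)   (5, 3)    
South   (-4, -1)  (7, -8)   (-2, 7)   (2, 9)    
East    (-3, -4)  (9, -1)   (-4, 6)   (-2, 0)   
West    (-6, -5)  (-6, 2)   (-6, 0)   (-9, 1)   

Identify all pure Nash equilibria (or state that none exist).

(North, North)

Find each player's best response to every opponent strategy; NE are the intersections.
The Row player's best responses — vs North: North (payoff 4); vs South: East (payoff 9); vs East: North (payoff 1); vs West: North (payoff 5).
The Column player's best responses — vs North: North (payoff 4); vs South: West (payoff 9); vs East: East (payoff 6); vs West: South (payoff 2).
The only mutual best response is (North, North); neither player gains by switching there.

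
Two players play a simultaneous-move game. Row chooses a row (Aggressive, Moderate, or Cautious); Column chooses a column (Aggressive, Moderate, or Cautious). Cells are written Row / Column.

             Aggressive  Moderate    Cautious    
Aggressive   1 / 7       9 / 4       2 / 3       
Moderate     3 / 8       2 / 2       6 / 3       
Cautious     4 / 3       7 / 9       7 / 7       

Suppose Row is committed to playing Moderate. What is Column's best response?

Aggressive

With Row fixed at Moderate, Column's payoffs are: Aggressive → 8, Moderate → 2, Cautious → 3.
The maximum is 8, achieved by Aggressive.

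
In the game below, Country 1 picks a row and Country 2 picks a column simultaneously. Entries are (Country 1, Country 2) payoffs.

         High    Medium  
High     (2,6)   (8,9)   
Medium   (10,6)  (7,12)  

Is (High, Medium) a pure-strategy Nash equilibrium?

Holding Country 2 at Medium: Country 1 gets 8 from High, versus 7 from Medium. No profitable deviation for Country 1.
Holding Country 1 at High: Country 2 gets 9 from Medium, versus 6 from High. No profitable deviation for Country 2 either.

Yes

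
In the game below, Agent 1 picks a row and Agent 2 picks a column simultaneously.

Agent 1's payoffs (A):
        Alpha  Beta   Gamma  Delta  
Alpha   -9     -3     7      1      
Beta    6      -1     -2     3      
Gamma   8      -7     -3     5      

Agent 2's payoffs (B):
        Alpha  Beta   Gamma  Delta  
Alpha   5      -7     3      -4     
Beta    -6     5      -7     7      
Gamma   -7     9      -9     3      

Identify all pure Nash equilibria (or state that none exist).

Check mutual best responses: a cell is a NE iff neither player can gain by unilaterally deviating.
Agent 1's best responses — vs Alpha: Gamma (payoff 8); vs Beta: Beta (payoff -1); vs Gamma: Alpha (payoff 7); vs Delta: Gamma (payoff 5).
Agent 2's best responses — vs Alpha: Alpha (payoff 5); vs Beta: Delta (payoff 7); vs Gamma: Beta (payoff 9).
No cell has both players best-responding. For instance, Agent 1's best reply to Gamma is Alpha, but against Alpha Agent 2 prefers Alpha over Gamma.

No pure-strategy Nash equilibrium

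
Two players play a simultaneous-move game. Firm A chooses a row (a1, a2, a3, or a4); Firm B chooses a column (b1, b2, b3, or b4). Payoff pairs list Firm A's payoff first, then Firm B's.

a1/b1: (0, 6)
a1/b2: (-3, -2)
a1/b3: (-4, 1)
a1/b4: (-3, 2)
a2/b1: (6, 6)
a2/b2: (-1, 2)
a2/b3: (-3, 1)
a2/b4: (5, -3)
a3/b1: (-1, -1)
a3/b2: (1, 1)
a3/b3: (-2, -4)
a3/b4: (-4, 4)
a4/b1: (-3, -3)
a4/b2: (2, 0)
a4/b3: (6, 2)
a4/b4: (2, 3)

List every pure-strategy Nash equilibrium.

Find each player's best response to every opponent strategy; NE are the intersections.
Firm A's best responses — vs b1: a2 (payoff 6); vs b2: a4 (payoff 2); vs b3: a4 (payoff 6); vs b4: a2 (payoff 5).
Firm B's best responses — vs a1: b1 (payoff 6); vs a2: b1 (payoff 6); vs a3: b4 (payoff 4); vs a4: b4 (payoff 3).
The only mutual best response is (a2, b1); neither player gains by switching there.

(a2, b1)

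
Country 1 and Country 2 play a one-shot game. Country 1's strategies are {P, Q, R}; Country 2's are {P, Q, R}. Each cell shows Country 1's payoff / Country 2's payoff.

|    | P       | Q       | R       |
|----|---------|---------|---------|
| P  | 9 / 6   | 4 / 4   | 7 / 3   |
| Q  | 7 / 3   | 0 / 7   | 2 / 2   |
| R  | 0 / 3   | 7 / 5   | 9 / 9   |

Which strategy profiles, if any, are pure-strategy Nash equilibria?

(P, P) and (R, R)

Check mutual best responses: a cell is a NE iff neither player can gain by unilaterally deviating.
Country 1's best responses — vs P: P (payoff 9); vs Q: R (payoff 7); vs R: R (payoff 9).
Country 2's best responses — vs P: P (payoff 6); vs Q: Q (payoff 7); vs R: R (payoff 9).
Mutual best responses occur at (P, P) and (R, R); at each, neither player gains by switching.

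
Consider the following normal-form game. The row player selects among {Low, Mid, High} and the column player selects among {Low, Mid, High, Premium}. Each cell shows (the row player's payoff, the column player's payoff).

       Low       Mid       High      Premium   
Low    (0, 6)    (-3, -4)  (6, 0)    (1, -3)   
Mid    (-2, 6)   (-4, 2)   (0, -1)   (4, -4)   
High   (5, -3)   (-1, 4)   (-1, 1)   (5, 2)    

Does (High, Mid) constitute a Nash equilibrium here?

Holding the column player at Mid: the row player gets -1 from High, versus -3 from Low, -4 from Mid. No profitable deviation for the row player.
Holding the row player at High: the column player gets 4 from Mid, versus -3 from Low, 1 from High, 2 from Premium. No profitable deviation for the column player either.

Yes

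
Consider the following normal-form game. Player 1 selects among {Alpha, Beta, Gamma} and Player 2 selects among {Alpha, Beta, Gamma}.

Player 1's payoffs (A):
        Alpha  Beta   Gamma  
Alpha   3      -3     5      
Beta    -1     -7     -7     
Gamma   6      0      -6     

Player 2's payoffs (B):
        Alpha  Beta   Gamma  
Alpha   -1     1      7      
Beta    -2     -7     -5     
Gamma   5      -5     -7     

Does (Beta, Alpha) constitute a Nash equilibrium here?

No

Holding Player 2 at Alpha: Player 1 gets -1 from Beta but could get 6 by switching to Gamma. Player 1 has a profitable deviation.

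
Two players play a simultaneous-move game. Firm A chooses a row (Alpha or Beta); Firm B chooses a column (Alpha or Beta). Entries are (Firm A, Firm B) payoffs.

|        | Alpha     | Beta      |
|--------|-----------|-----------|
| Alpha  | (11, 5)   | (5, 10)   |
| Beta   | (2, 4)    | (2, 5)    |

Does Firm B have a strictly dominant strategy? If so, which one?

Beta

A strategy is strictly dominant if it gives Firm B a strictly higher payoff than every other strategy, against every choice by the opponent.
Beta strictly dominates: vs Alpha: 10 > 5; vs Beta: 5 > 4.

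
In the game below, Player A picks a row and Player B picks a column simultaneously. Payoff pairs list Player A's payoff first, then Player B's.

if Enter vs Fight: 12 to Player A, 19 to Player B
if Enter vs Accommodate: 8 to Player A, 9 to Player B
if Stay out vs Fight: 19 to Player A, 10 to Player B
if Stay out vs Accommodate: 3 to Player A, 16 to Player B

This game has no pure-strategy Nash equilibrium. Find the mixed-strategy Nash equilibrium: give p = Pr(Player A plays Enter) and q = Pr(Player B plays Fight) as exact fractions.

p = 3/8, q = 5/12

In a mixed NE each player is indifferent between their pure strategies, so the opponent's mix sets the indifference.
Player B indifferent between Fight and Accommodate: p·19 + (1−p)·10 = p·9 + (1−p)·16 ⟹ 10 + 9p = 16 + (-7)p ⟹ p = 3/8.
Player A indifferent between Enter and Stay out: q·12 + (1−q)·8 = q·19 + (1−q)·3 ⟹ 8 + 4q = 3 + 16q ⟹ q = 5/12.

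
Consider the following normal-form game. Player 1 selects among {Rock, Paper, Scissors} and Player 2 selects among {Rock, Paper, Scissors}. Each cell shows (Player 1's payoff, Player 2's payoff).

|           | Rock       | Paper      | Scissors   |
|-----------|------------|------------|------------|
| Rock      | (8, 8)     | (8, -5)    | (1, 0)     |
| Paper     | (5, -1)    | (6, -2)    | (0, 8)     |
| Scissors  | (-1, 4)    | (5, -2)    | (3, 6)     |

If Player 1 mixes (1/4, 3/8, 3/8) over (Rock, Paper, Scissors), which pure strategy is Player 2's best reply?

Compute Player 2's expected payoff from each pure strategy against the given mix.
Rock: (1/4)·8 + (3/8)·(-1) + (3/8)·4 = 25/8
Paper: (1/4)·(-5) + (3/8)·(-2) + (3/8)·(-2) = -11/4
Scissors: (1/4)·0 + (3/8)·8 + (3/8)·6 = 21/4
Highest expected payoff is 21/4, from Scissors.

Scissors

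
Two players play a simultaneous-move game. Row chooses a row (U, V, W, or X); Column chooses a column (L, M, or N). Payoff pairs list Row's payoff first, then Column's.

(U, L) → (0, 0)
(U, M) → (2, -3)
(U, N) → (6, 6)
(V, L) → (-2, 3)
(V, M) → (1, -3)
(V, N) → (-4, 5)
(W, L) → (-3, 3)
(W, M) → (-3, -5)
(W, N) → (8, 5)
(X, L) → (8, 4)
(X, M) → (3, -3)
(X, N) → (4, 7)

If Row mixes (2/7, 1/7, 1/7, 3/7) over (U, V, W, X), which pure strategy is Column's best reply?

Compute Column's expected payoff from each pure strategy against the given mix.
L: (2/7)·0 + (1/7)·3 + (1/7)·3 + (3/7)·4 = 18/7
M: (2/7)·(-3) + (1/7)·(-3) + (1/7)·(-5) + (3/7)·(-3) = -23/7
N: (2/7)·6 + (1/7)·5 + (1/7)·5 + (3/7)·7 = 43/7
Highest expected payoff is 43/7, from N.

N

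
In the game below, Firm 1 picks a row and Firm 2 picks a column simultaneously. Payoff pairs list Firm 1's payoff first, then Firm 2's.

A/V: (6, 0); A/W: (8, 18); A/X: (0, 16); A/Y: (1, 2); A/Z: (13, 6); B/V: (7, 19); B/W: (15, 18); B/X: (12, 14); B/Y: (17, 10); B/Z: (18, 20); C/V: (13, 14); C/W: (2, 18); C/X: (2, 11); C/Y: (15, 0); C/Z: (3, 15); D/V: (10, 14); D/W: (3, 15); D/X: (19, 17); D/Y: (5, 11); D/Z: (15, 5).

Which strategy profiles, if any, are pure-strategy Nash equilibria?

(B, Z) and (D, X)

Check mutual best responses: a cell is a NE iff neither player can gain by unilaterally deviating.
Firm 1's best responses — vs V: C (payoff 13); vs W: B (payoff 15); vs X: D (payoff 19); vs Y: B (payoff 17); vs Z: B (payoff 18).
Firm 2's best responses — vs A: W (payoff 18); vs B: Z (payoff 20); vs C: W (payoff 18); vs D: X (payoff 17).
Mutual best responses occur at (B, Z) and (D, X); at each, neither player gains by switching.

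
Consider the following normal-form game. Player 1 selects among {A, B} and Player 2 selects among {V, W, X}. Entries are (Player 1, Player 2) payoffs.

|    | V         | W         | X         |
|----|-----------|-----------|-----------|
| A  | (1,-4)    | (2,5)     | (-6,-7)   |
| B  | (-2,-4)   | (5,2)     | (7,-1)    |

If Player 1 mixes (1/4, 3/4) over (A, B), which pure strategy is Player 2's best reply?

Compute Player 2's expected payoff from each pure strategy against the given mix.
V: (1/4)·(-4) + (3/4)·(-4) = -4
W: (1/4)·5 + (3/4)·2 = 11/4
X: (1/4)·(-7) + (3/4)·(-1) = -5/2
Highest expected payoff is 11/4, from W.

W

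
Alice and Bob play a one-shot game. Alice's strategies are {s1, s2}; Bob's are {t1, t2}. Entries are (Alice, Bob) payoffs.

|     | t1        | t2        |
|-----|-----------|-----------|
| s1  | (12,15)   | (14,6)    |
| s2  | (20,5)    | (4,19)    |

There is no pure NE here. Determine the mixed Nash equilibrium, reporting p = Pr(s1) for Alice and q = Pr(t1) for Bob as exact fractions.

p = 14/23, q = 5/9

In a mixed NE each player is indifferent between their pure strategies, so the opponent's mix sets the indifference.
Bob indifferent between t1 and t2: p·15 + (1−p)·5 = p·6 + (1−p)·19 ⟹ 5 + 10p = 19 + (-13)p ⟹ p = 14/23.
Alice indifferent between s1 and s2: q·12 + (1−q)·14 = q·20 + (1−q)·4 ⟹ 14 + (-2)q = 4 + 16q ⟹ q = 5/9.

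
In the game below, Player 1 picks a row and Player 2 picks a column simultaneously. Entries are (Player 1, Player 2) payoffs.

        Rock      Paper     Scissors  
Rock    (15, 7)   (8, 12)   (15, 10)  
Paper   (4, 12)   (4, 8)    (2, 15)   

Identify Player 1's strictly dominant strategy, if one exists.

A strategy is strictly dominant if it gives Player 1 a strictly higher payoff than every other strategy, against every choice by the opponent.
Rock strictly dominates: vs Rock: 15 > 4; vs Paper: 8 > 4; vs Scissors: 15 > 2.

Rock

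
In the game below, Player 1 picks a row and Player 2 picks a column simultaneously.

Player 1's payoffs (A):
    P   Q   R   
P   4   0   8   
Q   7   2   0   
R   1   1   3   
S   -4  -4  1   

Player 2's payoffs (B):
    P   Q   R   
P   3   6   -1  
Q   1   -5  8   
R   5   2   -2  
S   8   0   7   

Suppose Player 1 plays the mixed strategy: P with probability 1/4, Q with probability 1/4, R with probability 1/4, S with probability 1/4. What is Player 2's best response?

P

Compute Player 2's expected payoff from each pure strategy against the given mix.
P: (1/4)·3 + (1/4)·1 + (1/4)·5 + (1/4)·8 = 17/4
Q: (1/4)·6 + (1/4)·(-5) + (1/4)·2 + (1/4)·0 = 3/4
R: (1/4)·(-1) + (1/4)·8 + (1/4)·(-2) + (1/4)·7 = 3
Highest expected payoff is 17/4, from P.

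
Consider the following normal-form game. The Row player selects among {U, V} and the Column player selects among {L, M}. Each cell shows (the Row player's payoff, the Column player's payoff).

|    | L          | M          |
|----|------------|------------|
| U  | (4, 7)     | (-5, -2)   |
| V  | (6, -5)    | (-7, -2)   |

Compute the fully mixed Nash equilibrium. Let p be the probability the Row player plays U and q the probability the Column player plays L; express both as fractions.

p = 1/4, q = 1/2

Each player's mixing probability is pinned down by making the *other* player indifferent.
The Column player indifferent between L and M: p·7 + (1−p)·(-5) = p·(-2) + (1−p)·(-2) ⟹ (-5) + 12p = (-2) + 0p ⟹ p = 1/4.
The Row player indifferent between U and V: q·4 + (1−q)·(-5) = q·6 + (1−q)·(-7) ⟹ (-5) + 9q = (-7) + 13q ⟹ q = 1/2.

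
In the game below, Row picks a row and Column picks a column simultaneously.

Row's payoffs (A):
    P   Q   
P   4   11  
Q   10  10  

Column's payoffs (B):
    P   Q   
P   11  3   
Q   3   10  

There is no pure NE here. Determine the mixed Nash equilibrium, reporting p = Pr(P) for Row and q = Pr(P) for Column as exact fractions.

p = 7/15, q = 1/7

Each player's mixing probability is pinned down by making the *other* player indifferent.
Column indifferent between P and Q: p·11 + (1−p)·3 = p·3 + (1−p)·10 ⟹ 3 + 8p = 10 + (-7)p ⟹ p = 7/15.
Row indifferent between P and Q: q·4 + (1−q)·11 = q·10 + (1−q)·10 ⟹ 11 + (-7)q = 10 + 0q ⟹ q = 1/7.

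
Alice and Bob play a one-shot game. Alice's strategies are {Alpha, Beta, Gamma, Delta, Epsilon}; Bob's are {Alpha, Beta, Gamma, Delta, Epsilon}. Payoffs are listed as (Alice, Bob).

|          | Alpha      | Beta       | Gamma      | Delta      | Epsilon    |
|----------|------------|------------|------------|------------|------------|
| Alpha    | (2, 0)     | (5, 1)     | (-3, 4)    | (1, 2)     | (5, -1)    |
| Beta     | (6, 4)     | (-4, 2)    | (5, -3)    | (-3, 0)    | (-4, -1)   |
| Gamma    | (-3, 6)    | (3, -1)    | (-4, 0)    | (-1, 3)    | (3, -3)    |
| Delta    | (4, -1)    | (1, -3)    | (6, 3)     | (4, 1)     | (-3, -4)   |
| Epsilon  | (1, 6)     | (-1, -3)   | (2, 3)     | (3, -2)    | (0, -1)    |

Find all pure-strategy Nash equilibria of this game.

A profile is a Nash equilibrium when each player is best-responding to the other.
Alice's best responses — vs Alpha: Beta (payoff 6); vs Beta: Alpha (payoff 5); vs Gamma: Delta (payoff 6); vs Delta: Delta (payoff 4); vs Epsilon: Alpha (payoff 5).
Bob's best responses — vs Alpha: Gamma (payoff 4); vs Beta: Alpha (payoff 4); vs Gamma: Alpha (payoff 6); vs Delta: Gamma (payoff 3); vs Epsilon: Alpha (payoff 6).
Mutual best responses occur at (Beta, Alpha) and (Delta, Gamma); at each, neither player gains by switching.

(Beta, Alpha) and (Delta, Gamma)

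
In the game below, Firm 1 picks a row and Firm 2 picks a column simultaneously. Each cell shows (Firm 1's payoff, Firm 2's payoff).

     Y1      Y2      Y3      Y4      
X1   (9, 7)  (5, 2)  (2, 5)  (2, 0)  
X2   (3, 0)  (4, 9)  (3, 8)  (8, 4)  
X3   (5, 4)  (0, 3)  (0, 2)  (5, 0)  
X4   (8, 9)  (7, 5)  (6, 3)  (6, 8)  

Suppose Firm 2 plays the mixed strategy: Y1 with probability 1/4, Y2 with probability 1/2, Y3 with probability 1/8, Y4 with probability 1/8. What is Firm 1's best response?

Compute Firm 1's expected payoff from each pure strategy against the given mix.
X1: (1/4)·9 + (1/2)·5 + (1/8)·2 + (1/8)·2 = 21/4
X2: (1/4)·3 + (1/2)·4 + (1/8)·3 + (1/8)·8 = 33/8
X3: (1/4)·5 + (1/2)·0 + (1/8)·0 + (1/8)·5 = 15/8
X4: (1/4)·8 + (1/2)·7 + (1/8)·6 + (1/8)·6 = 7
Highest expected payoff is 7, from X4.

X4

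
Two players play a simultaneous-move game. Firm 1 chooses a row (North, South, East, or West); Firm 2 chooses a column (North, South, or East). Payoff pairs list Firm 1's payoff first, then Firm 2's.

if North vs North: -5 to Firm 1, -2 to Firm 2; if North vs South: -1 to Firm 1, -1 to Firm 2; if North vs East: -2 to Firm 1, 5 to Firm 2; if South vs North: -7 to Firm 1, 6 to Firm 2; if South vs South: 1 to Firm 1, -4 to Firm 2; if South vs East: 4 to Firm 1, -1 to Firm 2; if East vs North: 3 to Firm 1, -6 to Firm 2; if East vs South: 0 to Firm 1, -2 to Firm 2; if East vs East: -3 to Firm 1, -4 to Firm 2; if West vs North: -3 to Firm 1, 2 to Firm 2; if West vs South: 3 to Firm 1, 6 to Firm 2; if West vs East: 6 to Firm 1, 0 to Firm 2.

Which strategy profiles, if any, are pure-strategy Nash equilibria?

(West, South)

Check mutual best responses: a cell is a NE iff neither player can gain by unilaterally deviating.
Firm 1's best responses — vs North: East (payoff 3); vs South: West (payoff 3); vs East: West (payoff 6).
Firm 2's best responses — vs North: East (payoff 5); vs South: North (payoff 6); vs East: South (payoff -2); vs West: South (payoff 6).
The only mutual best response is (West, South); neither player gains by switching there.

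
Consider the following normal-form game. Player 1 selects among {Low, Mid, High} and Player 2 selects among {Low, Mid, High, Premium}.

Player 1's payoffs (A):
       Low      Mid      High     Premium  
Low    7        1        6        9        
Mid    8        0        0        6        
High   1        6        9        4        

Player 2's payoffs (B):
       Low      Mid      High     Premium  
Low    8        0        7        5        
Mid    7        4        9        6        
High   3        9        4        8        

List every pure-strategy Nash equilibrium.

(High, Mid)

Find each player's best response to every opponent strategy; NE are the intersections.
Player 1's best responses — vs Low: Mid (payoff 8); vs Mid: High (payoff 6); vs High: High (payoff 9); vs Premium: Low (payoff 9).
Player 2's best responses — vs Low: Low (payoff 8); vs Mid: High (payoff 9); vs High: Mid (payoff 9).
The only mutual best response is (High, Mid); neither player gains by switching there.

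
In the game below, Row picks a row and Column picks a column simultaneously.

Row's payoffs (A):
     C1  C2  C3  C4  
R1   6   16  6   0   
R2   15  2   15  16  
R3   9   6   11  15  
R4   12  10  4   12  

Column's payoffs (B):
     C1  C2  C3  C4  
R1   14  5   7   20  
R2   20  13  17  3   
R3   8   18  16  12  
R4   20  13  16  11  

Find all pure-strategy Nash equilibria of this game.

(R2, C1)

A profile is a Nash equilibrium when each player is best-responding to the other.
Row's best responses — vs C1: R2 (payoff 15); vs C2: R1 (payoff 16); vs C3: R2 (payoff 15); vs C4: R2 (payoff 16).
Column's best responses — vs R1: C4 (payoff 20); vs R2: C1 (payoff 20); vs R3: C2 (payoff 18); vs R4: C1 (payoff 20).
The only mutual best response is (R2, C1); neither player gains by switching there.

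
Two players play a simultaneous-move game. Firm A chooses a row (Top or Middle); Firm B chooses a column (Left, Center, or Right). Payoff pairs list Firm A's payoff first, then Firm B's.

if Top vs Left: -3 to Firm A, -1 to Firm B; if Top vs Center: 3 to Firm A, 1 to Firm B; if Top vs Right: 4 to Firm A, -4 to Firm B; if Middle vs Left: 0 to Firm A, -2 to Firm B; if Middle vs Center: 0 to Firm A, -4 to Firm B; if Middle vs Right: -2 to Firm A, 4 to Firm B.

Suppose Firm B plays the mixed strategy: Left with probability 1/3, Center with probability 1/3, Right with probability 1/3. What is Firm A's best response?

Compute Firm A's expected payoff from each pure strategy against the given mix.
Top: (1/3)·(-3) + (1/3)·3 + (1/3)·4 = 4/3
Middle: (1/3)·0 + (1/3)·0 + (1/3)·(-2) = -2/3
Highest expected payoff is 4/3, from Top.

Top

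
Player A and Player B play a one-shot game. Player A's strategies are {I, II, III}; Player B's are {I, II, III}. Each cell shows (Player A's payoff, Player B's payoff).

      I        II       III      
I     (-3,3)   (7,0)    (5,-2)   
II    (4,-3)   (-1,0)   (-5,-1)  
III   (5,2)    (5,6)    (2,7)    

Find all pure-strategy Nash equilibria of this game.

None

Check mutual best responses: a cell is a NE iff neither player can gain by unilaterally deviating.
Player A's best responses — vs I: III (payoff 5); vs II: I (payoff 7); vs III: I (payoff 5).
Player B's best responses — vs I: I (payoff 3); vs II: II (payoff 0); vs III: III (payoff 7).
No cell has both players best-responding. For instance, Player A's best reply to II is I, but against I Player B prefers I over II.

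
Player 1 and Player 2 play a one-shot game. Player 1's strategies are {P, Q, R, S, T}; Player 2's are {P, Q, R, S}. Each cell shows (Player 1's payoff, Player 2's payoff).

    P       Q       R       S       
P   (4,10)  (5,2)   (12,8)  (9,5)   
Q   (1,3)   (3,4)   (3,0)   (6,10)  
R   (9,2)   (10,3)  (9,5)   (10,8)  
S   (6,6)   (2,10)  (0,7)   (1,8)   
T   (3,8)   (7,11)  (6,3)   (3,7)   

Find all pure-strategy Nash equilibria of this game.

(R, S)

Check mutual best responses: a cell is a NE iff neither player can gain by unilaterally deviating.
Player 1's best responses — vs P: R (payoff 9); vs Q: R (payoff 10); vs R: P (payoff 12); vs S: R (payoff 10).
Player 2's best responses — vs P: P (payoff 10); vs Q: S (payoff 10); vs R: S (payoff 8); vs S: Q (payoff 10); vs T: Q (payoff 11).
The only mutual best response is (R, S); neither player gains by switching there.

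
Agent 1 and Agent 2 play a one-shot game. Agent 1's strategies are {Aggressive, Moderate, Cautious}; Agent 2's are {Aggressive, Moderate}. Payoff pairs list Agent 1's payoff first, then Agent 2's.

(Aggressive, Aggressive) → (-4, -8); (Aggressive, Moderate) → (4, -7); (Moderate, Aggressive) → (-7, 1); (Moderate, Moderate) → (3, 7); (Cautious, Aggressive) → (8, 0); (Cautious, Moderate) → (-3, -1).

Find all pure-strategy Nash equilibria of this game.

(Aggressive, Moderate) and (Cautious, Aggressive)

A profile is a Nash equilibrium when each player is best-responding to the other.
Agent 1's best responses — vs Aggressive: Cautious (payoff 8); vs Moderate: Aggressive (payoff 4).
Agent 2's best responses — vs Aggressive: Moderate (payoff -7); vs Moderate: Moderate (payoff 7); vs Cautious: Aggressive (payoff 0).
Mutual best responses occur at (Aggressive, Moderate) and (Cautious, Aggressive); at each, neither player gains by switching.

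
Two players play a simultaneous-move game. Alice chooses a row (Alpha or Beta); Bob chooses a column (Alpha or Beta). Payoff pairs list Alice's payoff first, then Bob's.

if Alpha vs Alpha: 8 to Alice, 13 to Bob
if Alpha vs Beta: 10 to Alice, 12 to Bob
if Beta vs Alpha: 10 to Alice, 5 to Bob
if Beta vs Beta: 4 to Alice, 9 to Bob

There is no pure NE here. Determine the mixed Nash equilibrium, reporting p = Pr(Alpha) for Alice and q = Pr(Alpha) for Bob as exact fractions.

In a mixed NE each player is indifferent between their pure strategies, so the opponent's mix sets the indifference.
Bob indifferent between Alpha and Beta: p·13 + (1−p)·5 = p·12 + (1−p)·9 ⟹ 5 + 8p = 9 + 3p ⟹ p = 4/5.
Alice indifferent between Alpha and Beta: q·8 + (1−q)·10 = q·10 + (1−q)·4 ⟹ 10 + (-2)q = 4 + 6q ⟹ q = 3/4.

p = 4/5, q = 3/4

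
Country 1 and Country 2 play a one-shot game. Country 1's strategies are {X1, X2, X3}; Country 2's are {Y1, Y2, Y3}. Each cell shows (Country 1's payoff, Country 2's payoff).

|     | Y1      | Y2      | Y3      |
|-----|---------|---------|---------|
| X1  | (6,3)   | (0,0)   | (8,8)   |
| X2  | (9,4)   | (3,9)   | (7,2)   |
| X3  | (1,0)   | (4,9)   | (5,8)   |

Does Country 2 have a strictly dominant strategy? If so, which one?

None

Check whether one of Country 2's strategies beats all alternatives regardless of what the opponent does.
Y1 is not dominant: against X1, Y3 gives 8 > 3.
Y2 is not dominant: against X1, Y1 gives 3 > 0.
Y3 is not dominant: against X2, Y1 gives 4 > 2.
No single strategy is best against every opponent action.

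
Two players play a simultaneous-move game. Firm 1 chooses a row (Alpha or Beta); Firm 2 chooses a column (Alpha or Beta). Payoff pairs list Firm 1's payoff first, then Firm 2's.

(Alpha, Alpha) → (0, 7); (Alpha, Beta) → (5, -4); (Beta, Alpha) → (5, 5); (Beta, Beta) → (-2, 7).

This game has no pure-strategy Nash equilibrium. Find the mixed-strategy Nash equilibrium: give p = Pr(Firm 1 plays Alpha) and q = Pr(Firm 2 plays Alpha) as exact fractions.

p = 2/13, q = 7/12

Each player's mixing probability is pinned down by making the *other* player indifferent.
Firm 2 indifferent between Alpha and Beta: p·7 + (1−p)·5 = p·(-4) + (1−p)·7 ⟹ 5 + 2p = 7 + (-11)p ⟹ p = 2/13.
Firm 1 indifferent between Alpha and Beta: q·0 + (1−q)·5 = q·5 + (1−q)·(-2) ⟹ 5 + (-5)q = (-2) + 7q ⟹ q = 7/12.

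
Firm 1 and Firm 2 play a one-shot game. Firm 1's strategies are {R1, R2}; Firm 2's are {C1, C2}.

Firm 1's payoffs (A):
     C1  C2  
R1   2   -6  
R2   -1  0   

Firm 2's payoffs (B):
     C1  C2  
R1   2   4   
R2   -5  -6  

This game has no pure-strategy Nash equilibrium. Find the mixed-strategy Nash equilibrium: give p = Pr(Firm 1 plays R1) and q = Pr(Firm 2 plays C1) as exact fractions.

In a mixed NE each player is indifferent between their pure strategies, so the opponent's mix sets the indifference.
Firm 2 indifferent between C1 and C2: p·2 + (1−p)·(-5) = p·4 + (1−p)·(-6) ⟹ (-5) + 7p = (-6) + 10p ⟹ p = 1/3.
Firm 1 indifferent between R1 and R2: q·2 + (1−q)·(-6) = q·(-1) + (1−q)·0 ⟹ (-6) + 8q = 0 + (-1)q ⟹ q = 2/3.

p = 1/3, q = 2/3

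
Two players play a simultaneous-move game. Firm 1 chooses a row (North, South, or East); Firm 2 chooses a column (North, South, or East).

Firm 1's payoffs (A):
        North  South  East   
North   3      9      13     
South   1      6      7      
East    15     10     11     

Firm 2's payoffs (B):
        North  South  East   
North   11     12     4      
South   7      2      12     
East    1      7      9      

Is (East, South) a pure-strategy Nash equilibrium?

No

Holding Firm 2 at South: Firm 1 gets 10 from East, versus 9 from North, 6 from South. No profitable deviation for Firm 1.
Holding Firm 1 at East: Firm 2 gets 7 from South but could get 9 by switching to East. Firm 2 has a profitable deviation.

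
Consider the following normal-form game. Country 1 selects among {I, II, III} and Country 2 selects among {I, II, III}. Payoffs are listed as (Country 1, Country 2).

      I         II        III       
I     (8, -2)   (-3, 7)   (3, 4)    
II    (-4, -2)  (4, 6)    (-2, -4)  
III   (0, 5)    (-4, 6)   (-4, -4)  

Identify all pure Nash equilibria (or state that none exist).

(II, II)

Find each player's best response to every opponent strategy; NE are the intersections.
Country 1's best responses — vs I: I (payoff 8); vs II: II (payoff 4); vs III: I (payoff 3).
Country 2's best responses — vs I: II (payoff 7); vs II: II (payoff 6); vs III: II (payoff 6).
The only mutual best response is (II, II); neither player gains by switching there.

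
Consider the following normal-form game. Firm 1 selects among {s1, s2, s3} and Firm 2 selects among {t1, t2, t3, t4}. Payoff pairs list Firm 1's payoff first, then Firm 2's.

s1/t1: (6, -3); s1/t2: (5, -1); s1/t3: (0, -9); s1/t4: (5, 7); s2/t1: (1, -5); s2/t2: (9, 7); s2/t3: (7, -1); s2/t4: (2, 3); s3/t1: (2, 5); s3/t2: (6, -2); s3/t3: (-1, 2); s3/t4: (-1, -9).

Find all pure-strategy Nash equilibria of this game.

(s1, t4) and (s2, t2)

Check mutual best responses: a cell is a NE iff neither player can gain by unilaterally deviating.
Firm 1's best responses — vs t1: s1 (payoff 6); vs t2: s2 (payoff 9); vs t3: s2 (payoff 7); vs t4: s1 (payoff 5).
Firm 2's best responses — vs s1: t4 (payoff 7); vs s2: t2 (payoff 7); vs s3: t1 (payoff 5).
Mutual best responses occur at (s1, t4) and (s2, t2); at each, neither player gains by switching.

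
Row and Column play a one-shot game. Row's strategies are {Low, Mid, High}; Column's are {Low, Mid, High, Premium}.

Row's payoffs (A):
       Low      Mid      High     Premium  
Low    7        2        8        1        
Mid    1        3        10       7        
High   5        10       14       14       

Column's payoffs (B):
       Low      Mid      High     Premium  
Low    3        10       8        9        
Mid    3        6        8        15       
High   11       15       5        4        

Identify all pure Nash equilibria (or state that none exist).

(High, Mid)

Check mutual best responses: a cell is a NE iff neither player can gain by unilaterally deviating.
Row's best responses — vs Low: Low (payoff 7); vs Mid: High (payoff 10); vs High: High (payoff 14); vs Premium: High (payoff 14).
Column's best responses — vs Low: Mid (payoff 10); vs Mid: Premium (payoff 15); vs High: Mid (payoff 15).
The only mutual best response is (High, Mid); neither player gains by switching there.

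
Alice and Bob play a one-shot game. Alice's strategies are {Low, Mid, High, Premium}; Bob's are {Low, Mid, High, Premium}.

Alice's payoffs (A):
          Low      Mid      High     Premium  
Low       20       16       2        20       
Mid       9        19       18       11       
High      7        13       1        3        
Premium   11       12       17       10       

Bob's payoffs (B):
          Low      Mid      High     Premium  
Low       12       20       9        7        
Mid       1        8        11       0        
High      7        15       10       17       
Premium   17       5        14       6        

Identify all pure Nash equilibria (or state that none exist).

(Mid, High)

Check mutual best responses: a cell is a NE iff neither player can gain by unilaterally deviating.
Alice's best responses — vs Low: Low (payoff 20); vs Mid: Mid (payoff 19); vs High: Mid (payoff 18); vs Premium: Low (payoff 20).
Bob's best responses — vs Low: Mid (payoff 20); vs Mid: High (payoff 11); vs High: Premium (payoff 17); vs Premium: Low (payoff 17).
The only mutual best response is (Mid, High); neither player gains by switching there.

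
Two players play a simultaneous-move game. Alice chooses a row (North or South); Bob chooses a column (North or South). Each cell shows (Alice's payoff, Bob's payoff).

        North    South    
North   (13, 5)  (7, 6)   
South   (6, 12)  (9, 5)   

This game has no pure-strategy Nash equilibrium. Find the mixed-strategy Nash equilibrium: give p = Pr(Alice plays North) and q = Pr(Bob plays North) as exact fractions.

In a mixed NE each player is indifferent between their pure strategies, so the opponent's mix sets the indifference.
Bob indifferent between North and South: p·5 + (1−p)·12 = p·6 + (1−p)·5 ⟹ 12 + (-7)p = 5 + 1p ⟹ p = 7/8.
Alice indifferent between North and South: q·13 + (1−q)·7 = q·6 + (1−q)·9 ⟹ 7 + 6q = 9 + (-3)q ⟹ q = 2/9.

p = 7/8, q = 2/9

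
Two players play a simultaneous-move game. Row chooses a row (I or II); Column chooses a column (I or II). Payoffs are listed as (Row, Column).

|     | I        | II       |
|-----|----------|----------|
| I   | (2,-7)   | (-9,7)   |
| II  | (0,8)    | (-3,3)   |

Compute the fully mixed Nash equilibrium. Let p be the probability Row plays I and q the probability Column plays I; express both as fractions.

p = 5/19, q = 3/4

In a mixed NE each player is indifferent between their pure strategies, so the opponent's mix sets the indifference.
Column indifferent between I and II: p·(-7) + (1−p)·8 = p·7 + (1−p)·3 ⟹ 8 + (-15)p = 3 + 4p ⟹ p = 5/19.
Row indifferent between I and II: q·2 + (1−q)·(-9) = q·0 + (1−q)·(-3) ⟹ (-9) + 11q = (-3) + 3q ⟹ q = 3/4.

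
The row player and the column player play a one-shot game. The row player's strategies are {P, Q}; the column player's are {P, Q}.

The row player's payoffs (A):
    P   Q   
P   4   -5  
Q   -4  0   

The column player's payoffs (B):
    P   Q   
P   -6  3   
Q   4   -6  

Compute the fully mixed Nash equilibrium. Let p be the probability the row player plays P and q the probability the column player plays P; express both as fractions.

p = 10/19, q = 5/13

Each player's mixing probability is pinned down by making the *other* player indifferent.
The column player indifferent between P and Q: p·(-6) + (1−p)·4 = p·3 + (1−p)·(-6) ⟹ 4 + (-10)p = (-6) + 9p ⟹ p = 10/19.
The row player indifferent between P and Q: q·4 + (1−q)·(-5) = q·(-4) + (1−q)·0 ⟹ (-5) + 9q = 0 + (-4)q ⟹ q = 5/13.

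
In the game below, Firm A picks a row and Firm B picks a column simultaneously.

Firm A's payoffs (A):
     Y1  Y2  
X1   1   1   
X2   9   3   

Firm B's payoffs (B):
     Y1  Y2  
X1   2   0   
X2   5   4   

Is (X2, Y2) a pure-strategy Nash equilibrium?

Holding Firm B at Y2: Firm A gets 3 from X2, versus 1 from X1. No profitable deviation for Firm A.
Holding Firm A at X2: Firm B gets 4 from Y2 but could get 5 by switching to Y1. Firm B has a profitable deviation.

No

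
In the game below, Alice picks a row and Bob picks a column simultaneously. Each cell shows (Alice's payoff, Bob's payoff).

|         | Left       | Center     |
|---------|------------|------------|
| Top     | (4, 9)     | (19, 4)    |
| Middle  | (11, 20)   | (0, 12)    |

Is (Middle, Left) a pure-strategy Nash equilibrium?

Holding Bob at Left: Alice gets 11 from Middle, versus 4 from Top. No profitable deviation for Alice.
Holding Alice at Middle: Bob gets 20 from Left, versus 12 from Center. No profitable deviation for Bob either.

Yes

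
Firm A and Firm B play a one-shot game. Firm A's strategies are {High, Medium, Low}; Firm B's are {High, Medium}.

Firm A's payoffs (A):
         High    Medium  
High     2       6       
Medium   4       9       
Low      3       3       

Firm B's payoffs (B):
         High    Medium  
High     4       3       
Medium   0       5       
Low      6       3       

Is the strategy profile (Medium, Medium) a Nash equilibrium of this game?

Holding Firm B at Medium: Firm A gets 9 from Medium, versus 6 from High, 3 from Low. No profitable deviation for Firm A.
Holding Firm A at Medium: Firm B gets 5 from Medium, versus 0 from High. No profitable deviation for Firm B either.

Yes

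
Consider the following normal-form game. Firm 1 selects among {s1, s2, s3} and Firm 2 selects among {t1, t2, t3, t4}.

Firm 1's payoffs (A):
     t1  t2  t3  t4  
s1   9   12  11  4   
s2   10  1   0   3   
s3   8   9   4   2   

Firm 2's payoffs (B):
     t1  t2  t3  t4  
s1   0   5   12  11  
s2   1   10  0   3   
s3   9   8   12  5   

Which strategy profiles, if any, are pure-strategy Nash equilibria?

(s1, t3)

Find each player's best response to every opponent strategy; NE are the intersections.
Firm 1's best responses — vs t1: s2 (payoff 10); vs t2: s1 (payoff 12); vs t3: s1 (payoff 11); vs t4: s1 (payoff 4).
Firm 2's best responses — vs s1: t3 (payoff 12); vs s2: t2 (payoff 10); vs s3: t3 (payoff 12).
The only mutual best response is (s1, t3); neither player gains by switching there.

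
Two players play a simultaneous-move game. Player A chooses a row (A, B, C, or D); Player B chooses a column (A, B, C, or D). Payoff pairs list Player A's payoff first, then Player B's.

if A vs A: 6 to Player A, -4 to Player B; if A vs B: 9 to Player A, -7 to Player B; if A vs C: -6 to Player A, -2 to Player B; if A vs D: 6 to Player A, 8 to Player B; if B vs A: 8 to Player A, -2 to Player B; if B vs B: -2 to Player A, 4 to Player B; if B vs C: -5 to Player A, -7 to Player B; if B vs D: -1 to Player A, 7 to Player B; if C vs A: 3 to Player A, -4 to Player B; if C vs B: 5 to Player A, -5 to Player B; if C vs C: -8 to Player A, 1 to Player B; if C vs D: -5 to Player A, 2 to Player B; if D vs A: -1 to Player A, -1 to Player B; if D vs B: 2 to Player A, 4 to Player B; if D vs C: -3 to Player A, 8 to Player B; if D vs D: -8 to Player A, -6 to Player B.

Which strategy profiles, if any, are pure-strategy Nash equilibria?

(A, D) and (D, C)

Check mutual best responses: a cell is a NE iff neither player can gain by unilaterally deviating.
Player A's best responses — vs A: B (payoff 8); vs B: A (payoff 9); vs C: D (payoff -3); vs D: A (payoff 6).
Player B's best responses — vs A: D (payoff 8); vs B: D (payoff 7); vs C: D (payoff 2); vs D: C (payoff 8).
Mutual best responses occur at (A, D) and (D, C); at each, neither player gains by switching.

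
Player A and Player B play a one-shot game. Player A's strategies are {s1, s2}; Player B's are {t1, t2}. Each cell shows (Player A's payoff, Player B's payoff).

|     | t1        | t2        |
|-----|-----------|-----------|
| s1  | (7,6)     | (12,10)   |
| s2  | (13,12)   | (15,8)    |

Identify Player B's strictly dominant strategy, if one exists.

Check whether one of Player B's strategies beats all alternatives regardless of what the opponent does.
t1 is not dominant: against s1, t2 gives 10 > 6.
t2 is not dominant: against s2, t1 gives 12 > 8.
No single strategy is best against every opponent action.

No strictly dominant strategy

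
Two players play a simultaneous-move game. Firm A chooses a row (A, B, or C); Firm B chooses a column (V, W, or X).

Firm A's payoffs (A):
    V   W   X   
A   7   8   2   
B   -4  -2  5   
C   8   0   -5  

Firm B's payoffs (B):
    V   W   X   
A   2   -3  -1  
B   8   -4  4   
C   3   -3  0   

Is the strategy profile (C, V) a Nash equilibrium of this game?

Yes

Holding Firm B at V: Firm A gets 8 from C, versus 7 from A, -4 from B. No profitable deviation for Firm A.
Holding Firm A at C: Firm B gets 3 from V, versus -3 from W, 0 from X. No profitable deviation for Firm B either.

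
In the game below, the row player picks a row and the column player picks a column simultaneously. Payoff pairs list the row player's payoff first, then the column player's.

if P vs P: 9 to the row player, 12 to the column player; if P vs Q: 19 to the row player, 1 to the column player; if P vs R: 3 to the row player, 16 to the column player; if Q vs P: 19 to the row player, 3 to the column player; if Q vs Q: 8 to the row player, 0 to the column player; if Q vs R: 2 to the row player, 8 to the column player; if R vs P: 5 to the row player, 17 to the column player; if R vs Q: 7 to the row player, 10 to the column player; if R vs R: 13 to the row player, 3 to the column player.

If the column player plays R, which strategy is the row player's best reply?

R

With the column player fixed at R, the row player's payoffs are: P → 3, Q → 2, R → 13.
The maximum is 13, achieved by R.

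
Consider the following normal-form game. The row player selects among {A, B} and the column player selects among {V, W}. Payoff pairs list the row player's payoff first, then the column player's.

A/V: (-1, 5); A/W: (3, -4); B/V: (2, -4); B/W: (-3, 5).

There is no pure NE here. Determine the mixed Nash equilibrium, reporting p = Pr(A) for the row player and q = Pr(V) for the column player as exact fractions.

p = 1/2, q = 2/3

Each player's mixing probability is pinned down by making the *other* player indifferent.
The column player indifferent between V and W: p·5 + (1−p)·(-4) = p·(-4) + (1−p)·5 ⟹ (-4) + 9p = 5 + (-9)p ⟹ p = 1/2.
The row player indifferent between A and B: q·(-1) + (1−q)·3 = q·2 + (1−q)·(-3) ⟹ 3 + (-4)q = (-3) + 5q ⟹ q = 2/3.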